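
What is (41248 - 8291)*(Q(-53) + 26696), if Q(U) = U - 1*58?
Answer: 876161845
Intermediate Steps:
Q(U) = -58 + U (Q(U) = U - 58 = -58 + U)
(41248 - 8291)*(Q(-53) + 26696) = (41248 - 8291)*((-58 - 53) + 26696) = 32957*(-111 + 26696) = 32957*26585 = 876161845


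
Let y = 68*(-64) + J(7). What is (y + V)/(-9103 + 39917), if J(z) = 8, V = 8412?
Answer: 2034/15407 ≈ 0.13202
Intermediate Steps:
y = -4344 (y = 68*(-64) + 8 = -4352 + 8 = -4344)
(y + V)/(-9103 + 39917) = (-4344 + 8412)/(-9103 + 39917) = 4068/30814 = 4068*(1/30814) = 2034/15407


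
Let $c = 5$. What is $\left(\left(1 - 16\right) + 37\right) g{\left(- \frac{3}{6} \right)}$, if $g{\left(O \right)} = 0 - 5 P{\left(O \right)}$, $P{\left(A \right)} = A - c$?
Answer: $605$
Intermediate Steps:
$P{\left(A \right)} = -5 + A$ ($P{\left(A \right)} = A - 5 = -5 + A$)
$g{\left(O \right)} = 25 - 5 O$ ($g{\left(O \right)} = 0 - 5 \left(-5 + O\right) = 0 - \left(-25 + 5 O\right) = 25 - 5 O$)
$\left(\left(1 - 16\right) + 37\right) g{\left(- \frac{3}{6} \right)} = \left(\left(1 - 16\right) + 37\right) \left(25 - 5 \left(- \frac{3}{6}\right)\right) = \left(-15 + 37\right) \left(25 - 5 \left(\left(-3\right) \frac{1}{6}\right)\right) = 22 \left(25 - - \frac{5}{2}\right) = 22 \left(25 + \frac{5}{2}\right) = 22 \cdot \frac{55}{2} = 605$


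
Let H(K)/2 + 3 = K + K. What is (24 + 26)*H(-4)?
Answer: -1100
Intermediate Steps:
H(K) = -6 + 4*K (H(K) = -6 + 2*(K + K) = -6 + 2*(2*K) = -6 + 4*K)
(24 + 26)*H(-4) = (24 + 26)*(-6 + 4*(-4)) = 50*(-6 - 16) = 50*(-22) = -1100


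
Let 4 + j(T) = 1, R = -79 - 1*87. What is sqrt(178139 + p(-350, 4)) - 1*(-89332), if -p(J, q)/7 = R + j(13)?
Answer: 89332 + 11*sqrt(1482) ≈ 89756.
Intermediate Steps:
R = -166 (R = -79 - 87 = -166)
j(T) = -3 (j(T) = -4 + 1 = -3)
p(J, q) = 1183 (p(J, q) = -7*(-166 - 3) = -7*(-169) = 1183)
sqrt(178139 + p(-350, 4)) - 1*(-89332) = sqrt(178139 + 1183) - 1*(-89332) = sqrt(179322) + 89332 = 11*sqrt(1482) + 89332 = 89332 + 11*sqrt(1482)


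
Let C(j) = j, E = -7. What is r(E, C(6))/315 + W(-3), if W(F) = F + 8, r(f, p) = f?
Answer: 224/45 ≈ 4.9778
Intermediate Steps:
W(F) = 8 + F
r(E, C(6))/315 + W(-3) = -7/315 + (8 - 3) = -7*1/315 + 5 = -1/45 + 5 = 224/45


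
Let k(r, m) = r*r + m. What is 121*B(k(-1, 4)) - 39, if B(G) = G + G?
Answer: 1171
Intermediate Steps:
k(r, m) = m + r² (k(r, m) = r² + m = m + r²)
B(G) = 2*G
121*B(k(-1, 4)) - 39 = 121*(2*(4 + (-1)²)) - 39 = 121*(2*(4 + 1)) - 39 = 121*(2*5) - 39 = 121*10 - 39 = 1210 - 39 = 1171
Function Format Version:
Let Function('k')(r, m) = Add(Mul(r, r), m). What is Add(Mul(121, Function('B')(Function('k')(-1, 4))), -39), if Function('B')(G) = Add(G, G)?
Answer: 1171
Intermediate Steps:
Function('k')(r, m) = Add(m, Pow(r, 2)) (Function('k')(r, m) = Add(Pow(r, 2), m) = Add(m, Pow(r, 2)))
Function('B')(G) = Mul(2, G)
Add(Mul(121, Function('B')(Function('k')(-1, 4))), -39) = Add(Mul(121, Mul(2, Add(4, Pow(-1, 2)))), -39) = Add(Mul(121, Mul(2, Add(4, 1))), -39) = Add(Mul(121, Mul(2, 5)), -39) = Add(Mul(121, 10), -39) = Add(1210, -39) = 1171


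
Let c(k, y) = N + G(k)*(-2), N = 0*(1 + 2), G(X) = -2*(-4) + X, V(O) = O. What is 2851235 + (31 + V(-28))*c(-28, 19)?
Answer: 2851355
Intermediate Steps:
G(X) = 8 + X
N = 0 (N = 0*3 = 0)
c(k, y) = -16 - 2*k (c(k, y) = 0 + (8 + k)*(-2) = 0 + (-16 - 2*k) = -16 - 2*k)
2851235 + (31 + V(-28))*c(-28, 19) = 2851235 + (31 - 28)*(-16 - 2*(-28)) = 2851235 + 3*(-16 + 56) = 2851235 + 3*40 = 2851235 + 120 = 2851355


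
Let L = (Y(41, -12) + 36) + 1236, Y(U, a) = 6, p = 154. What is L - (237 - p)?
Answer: 1195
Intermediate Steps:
L = 1278 (L = (6 + 36) + 1236 = 42 + 1236 = 1278)
L - (237 - p) = 1278 - (237 - 1*154) = 1278 - (237 - 154) = 1278 - 1*83 = 1278 - 83 = 1195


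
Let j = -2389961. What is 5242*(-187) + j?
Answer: -3370215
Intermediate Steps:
5242*(-187) + j = 5242*(-187) - 2389961 = -980254 - 2389961 = -3370215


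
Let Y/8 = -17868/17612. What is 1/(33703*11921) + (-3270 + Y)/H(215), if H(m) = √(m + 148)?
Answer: 1/401773463 - 4811182*√3/48433 ≈ -172.06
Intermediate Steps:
Y = -35736/4403 (Y = 8*(-17868/17612) = 8*(-17868*1/17612) = 8*(-4467/4403) = -35736/4403 ≈ -8.1163)
H(m) = √(148 + m)
1/(33703*11921) + (-3270 + Y)/H(215) = 1/(33703*11921) + (-3270 - 35736/4403)/(√(148 + 215)) = (1/33703)*(1/11921) - 14433546*√3/33/4403 = 1/401773463 - 14433546*√3/33/4403 = 1/401773463 - 4811182*√3/48433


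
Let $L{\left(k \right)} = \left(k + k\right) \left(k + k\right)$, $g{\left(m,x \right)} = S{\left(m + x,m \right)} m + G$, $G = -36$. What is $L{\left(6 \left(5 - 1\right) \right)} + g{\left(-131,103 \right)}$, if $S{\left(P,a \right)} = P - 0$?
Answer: $5936$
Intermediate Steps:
$S{\left(P,a \right)} = P$ ($S{\left(P,a \right)} = P + 0 = P$)
$g{\left(m,x \right)} = -36 + m \left(m + x\right)$ ($g{\left(m,x \right)} = \left(m + x\right) m - 36 = m \left(m + x\right) - 36 = -36 + m \left(m + x\right)$)
$L{\left(k \right)} = 4 k^{2}$ ($L{\left(k \right)} = 2 k 2 k = 4 k^{2}$)
$L{\left(6 \left(5 - 1\right) \right)} + g{\left(-131,103 \right)} = 4 \left(6 \left(5 - 1\right)\right)^{2} - \left(36 + 131 \left(-131 + 103\right)\right) = 4 \left(6 \cdot 4\right)^{2} - -3632 = 4 \cdot 24^{2} + \left(-36 + 3668\right) = 4 \cdot 576 + 3632 = 2304 + 3632 = 5936$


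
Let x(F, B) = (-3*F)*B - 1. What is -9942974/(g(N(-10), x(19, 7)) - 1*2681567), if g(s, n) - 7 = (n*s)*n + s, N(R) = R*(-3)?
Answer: -4971487/1059235 ≈ -4.6935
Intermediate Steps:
N(R) = -3*R
x(F, B) = -1 - 3*B*F (x(F, B) = -3*B*F - 1 = -1 - 3*B*F)
g(s, n) = 7 + s + s*n**2 (g(s, n) = 7 + ((n*s)*n + s) = 7 + (s*n**2 + s) = 7 + (s + s*n**2) = 7 + s + s*n**2)
-9942974/(g(N(-10), x(19, 7)) - 1*2681567) = -9942974/((7 - 3*(-10) + (-3*(-10))*(-1 - 3*7*19)**2) - 1*2681567) = -9942974/((7 + 30 + 30*(-1 - 399)**2) - 2681567) = -9942974/((7 + 30 + 30*(-400)**2) - 2681567) = -9942974/((7 + 30 + 30*160000) - 2681567) = -9942974/((7 + 30 + 4800000) - 2681567) = -9942974/(4800037 - 2681567) = -9942974/2118470 = -9942974*1/2118470 = -4971487/1059235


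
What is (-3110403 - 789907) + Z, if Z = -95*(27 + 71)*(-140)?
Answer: -2596910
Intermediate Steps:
Z = 1303400 (Z = -95*98*(-140) = -9310*(-140) = 1303400)
(-3110403 - 789907) + Z = (-3110403 - 789907) + 1303400 = -3900310 + 1303400 = -2596910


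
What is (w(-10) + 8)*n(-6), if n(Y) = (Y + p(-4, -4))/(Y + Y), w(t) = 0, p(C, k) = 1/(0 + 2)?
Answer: 11/3 ≈ 3.6667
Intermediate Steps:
p(C, k) = ½ (p(C, k) = 1/2 = ½)
n(Y) = (½ + Y)/(2*Y) (n(Y) = (Y + ½)/(Y + Y) = (½ + Y)/((2*Y)) = (½ + Y)*(1/(2*Y)) = (½ + Y)/(2*Y))
(w(-10) + 8)*n(-6) = (0 + 8)*((¼)*(1 + 2*(-6))/(-6)) = 8*((¼)*(-⅙)*(1 - 12)) = 8*((¼)*(-⅙)*(-11)) = 8*(11/24) = 11/3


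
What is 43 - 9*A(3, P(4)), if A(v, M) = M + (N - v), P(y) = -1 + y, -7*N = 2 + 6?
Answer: 373/7 ≈ 53.286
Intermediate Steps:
N = -8/7 (N = -(2 + 6)/7 = -⅐*8 = -8/7 ≈ -1.1429)
A(v, M) = -8/7 + M - v (A(v, M) = M + (-8/7 - v) = -8/7 + M - v)
43 - 9*A(3, P(4)) = 43 - 9*(-8/7 + (-1 + 4) - 1*3) = 43 - 9*(-8/7 + 3 - 3) = 43 - 9*(-8/7) = 43 + 72/7 = 373/7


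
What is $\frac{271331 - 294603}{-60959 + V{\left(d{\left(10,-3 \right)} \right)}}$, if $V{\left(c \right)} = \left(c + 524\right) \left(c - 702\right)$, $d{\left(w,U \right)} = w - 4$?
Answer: $\frac{23272}{429839} \approx 0.054141$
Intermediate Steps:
$d{\left(w,U \right)} = -4 + w$
$V{\left(c \right)} = \left(-702 + c\right) \left(524 + c\right)$ ($V{\left(c \right)} = \left(524 + c\right) \left(-702 + c\right) = \left(-702 + c\right) \left(524 + c\right)$)
$\frac{271331 - 294603}{-60959 + V{\left(d{\left(10,-3 \right)} \right)}} = \frac{271331 - 294603}{-60959 - \left(367848 - \left(-4 + 10\right)^{2} + 178 \left(-4 + 10\right)\right)} = - \frac{23272}{-60959 - \left(368916 - 36\right)} = - \frac{23272}{-60959 - 368880} = - \frac{23272}{-429839} = \left(-23272\right) \left(- \frac{1}{429839}\right) = \frac{23272}{429839}$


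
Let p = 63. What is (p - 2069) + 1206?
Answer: -800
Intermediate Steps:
(p - 2069) + 1206 = (63 - 2069) + 1206 = -2006 + 1206 = -800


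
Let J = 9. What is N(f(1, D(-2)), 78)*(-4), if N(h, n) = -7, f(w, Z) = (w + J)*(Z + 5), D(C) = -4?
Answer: 28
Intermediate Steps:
f(w, Z) = (5 + Z)*(9 + w) (f(w, Z) = (w + 9)*(Z + 5) = (9 + w)*(5 + Z) = (5 + Z)*(9 + w))
N(f(1, D(-2)), 78)*(-4) = -7*(-4) = 28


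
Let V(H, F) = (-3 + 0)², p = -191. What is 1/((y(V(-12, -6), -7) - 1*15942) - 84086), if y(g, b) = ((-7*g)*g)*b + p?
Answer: -1/96250 ≈ -1.0390e-5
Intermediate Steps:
V(H, F) = 9 (V(H, F) = (-3)² = 9)
y(g, b) = -191 - 7*b*g² (y(g, b) = ((-7*g)*g)*b - 191 = (-7*g²)*b - 191 = -7*b*g² - 191 = -191 - 7*b*g²)
1/((y(V(-12, -6), -7) - 1*15942) - 84086) = 1/(((-191 - 7*(-7)*9²) - 1*15942) - 84086) = 1/(((-191 - 7*(-7)*81) - 15942) - 84086) = 1/(((-191 + 3969) - 15942) - 84086) = 1/((3778 - 15942) - 84086) = 1/(-12164 - 84086) = 1/(-96250) = -1/96250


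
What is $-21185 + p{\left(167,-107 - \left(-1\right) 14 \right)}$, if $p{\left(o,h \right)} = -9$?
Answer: $-21194$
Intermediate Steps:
$-21185 + p{\left(167,-107 - \left(-1\right) 14 \right)} = -21185 - 9 = -21194$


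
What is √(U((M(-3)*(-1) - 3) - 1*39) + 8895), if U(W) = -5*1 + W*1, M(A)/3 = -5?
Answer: √8863 ≈ 94.144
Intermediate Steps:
M(A) = -15 (M(A) = 3*(-5) = -15)
U(W) = -5 + W
√(U((M(-3)*(-1) - 3) - 1*39) + 8895) = √((-5 + ((-15*(-1) - 3) - 1*39)) + 8895) = √((-5 + ((15 - 3) - 39)) + 8895) = √((-5 + (12 - 39)) + 8895) = √((-5 - 27) + 8895) = √(-32 + 8895) = √8863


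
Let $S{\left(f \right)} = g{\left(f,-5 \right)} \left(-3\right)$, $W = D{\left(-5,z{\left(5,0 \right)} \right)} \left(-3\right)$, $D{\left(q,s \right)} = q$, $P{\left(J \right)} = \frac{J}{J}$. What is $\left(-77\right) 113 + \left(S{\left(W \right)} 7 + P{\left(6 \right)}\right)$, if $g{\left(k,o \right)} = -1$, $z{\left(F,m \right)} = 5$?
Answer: $-8679$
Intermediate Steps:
$P{\left(J \right)} = 1$
$W = 15$ ($W = \left(-5\right) \left(-3\right) = 15$)
$S{\left(f \right)} = 3$ ($S{\left(f \right)} = \left(-1\right) \left(-3\right) = 3$)
$\left(-77\right) 113 + \left(S{\left(W \right)} 7 + P{\left(6 \right)}\right) = \left(-77\right) 113 + \left(3 \cdot 7 + 1\right) = -8701 + \left(21 + 1\right) = -8701 + 22 = -8679$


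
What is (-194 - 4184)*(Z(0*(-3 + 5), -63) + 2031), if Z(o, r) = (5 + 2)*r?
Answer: -6961020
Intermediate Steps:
Z(o, r) = 7*r
(-194 - 4184)*(Z(0*(-3 + 5), -63) + 2031) = (-194 - 4184)*(7*(-63) + 2031) = -4378*(-441 + 2031) = -4378*1590 = -6961020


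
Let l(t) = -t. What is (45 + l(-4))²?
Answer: 2401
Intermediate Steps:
(45 + l(-4))² = (45 - 1*(-4))² = (45 + 4)² = 49² = 2401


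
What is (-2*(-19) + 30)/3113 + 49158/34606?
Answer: 7062821/4896749 ≈ 1.4423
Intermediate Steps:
(-2*(-19) + 30)/3113 + 49158/34606 = (38 + 30)*(1/3113) + 49158*(1/34606) = 68*(1/3113) + 24579/17303 = 68/3113 + 24579/17303 = 7062821/4896749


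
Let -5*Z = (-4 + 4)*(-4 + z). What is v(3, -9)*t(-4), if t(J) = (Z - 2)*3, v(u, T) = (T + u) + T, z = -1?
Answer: 90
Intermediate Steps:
v(u, T) = u + 2*T
Z = 0 (Z = -(-4 + 4)*(-4 - 1)/5 = -0*(-5) = -⅕*0 = 0)
t(J) = -6 (t(J) = (0 - 2)*3 = -2*3 = -6)
v(3, -9)*t(-4) = (3 + 2*(-9))*(-6) = (3 - 18)*(-6) = -15*(-6) = 90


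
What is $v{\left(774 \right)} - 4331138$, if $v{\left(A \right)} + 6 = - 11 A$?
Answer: $-4339658$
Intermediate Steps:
$v{\left(A \right)} = -6 - 11 A$
$v{\left(774 \right)} - 4331138 = \left(-6 - 8514\right) - 4331138 = -8520 - 4331138 = -4339658$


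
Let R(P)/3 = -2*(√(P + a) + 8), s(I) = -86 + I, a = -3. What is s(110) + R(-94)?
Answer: -24 - 6*I*√97 ≈ -24.0 - 59.093*I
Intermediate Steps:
R(P) = -48 - 6*√(-3 + P) (R(P) = 3*(-2*(√(P - 3) + 8)) = 3*(-2*(√(-3 + P) + 8)) = 3*(-2*(8 + √(-3 + P))) = 3*(-16 - 2*√(-3 + P)) = -48 - 6*√(-3 + P))
s(110) + R(-94) = (-86 + 110) + (-48 - 6*√(-3 - 94)) = 24 + (-48 - 6*I*√97) = -24 - 6*I*√97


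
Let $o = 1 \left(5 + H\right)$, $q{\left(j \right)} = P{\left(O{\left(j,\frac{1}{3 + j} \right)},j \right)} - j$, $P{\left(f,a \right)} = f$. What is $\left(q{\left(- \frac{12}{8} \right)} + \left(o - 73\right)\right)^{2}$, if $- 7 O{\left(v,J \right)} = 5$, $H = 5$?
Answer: $\frac{758641}{196} \approx 3870.6$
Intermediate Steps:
$O{\left(v,J \right)} = - \frac{5}{7}$ ($O{\left(v,J \right)} = \left(- \frac{1}{7}\right) 5 = - \frac{5}{7}$)
$q{\left(j \right)} = - \frac{5}{7} - j$
$o = 10$ ($o = 1 \left(5 + 5\right) = 1 \cdot 10 = 10$)
$\left(q{\left(- \frac{12}{8} \right)} + \left(o - 73\right)\right)^{2} = \left(\left(- \frac{5}{7} - - \frac{12}{8}\right) + \left(10 - 73\right)\right)^{2} = \left(\left(- \frac{5}{7} - \left(-12\right) \frac{1}{8}\right) + \left(10 - 73\right)\right)^{2} = \left(\left(- \frac{5}{7} - - \frac{3}{2}\right) - 63\right)^{2} = \left(\left(- \frac{5}{7} + \frac{3}{2}\right) - 63\right)^{2} = \left(\frac{11}{14} - 63\right)^{2} = \left(- \frac{871}{14}\right)^{2} = \frac{758641}{196}$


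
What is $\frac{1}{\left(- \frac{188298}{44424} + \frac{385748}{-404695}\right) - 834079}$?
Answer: $- \frac{998787260}{833072664573999} \approx -1.1989 \cdot 10^{-6}$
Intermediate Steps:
$\frac{1}{\left(- \frac{188298}{44424} + \frac{385748}{-404695}\right) - 834079} = \frac{1}{\left(\left(-188298\right) \frac{1}{44424} + 385748 \left(- \frac{1}{404695}\right)\right) - 834079} = \frac{1}{\left(- \frac{10461}{2468} - \frac{385748}{404695}\right) - 834079} = \frac{1}{- \frac{5185540459}{998787260} - 834079} = \frac{1}{- \frac{833072664573999}{998787260}} = - \frac{998787260}{833072664573999}$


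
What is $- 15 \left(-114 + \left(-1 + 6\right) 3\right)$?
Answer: $1485$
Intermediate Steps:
$- 15 \left(-114 + \left(-1 + 6\right) 3\right) = - 15 \left(-114 + 5 \cdot 3\right) = - 15 \left(-114 + 15\right) = \left(-15\right) \left(-99\right) = 1485$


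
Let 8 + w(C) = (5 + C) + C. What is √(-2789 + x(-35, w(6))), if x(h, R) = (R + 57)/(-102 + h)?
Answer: I*√52355783/137 ≈ 52.816*I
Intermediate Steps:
w(C) = -3 + 2*C (w(C) = -8 + ((5 + C) + C) = -8 + (5 + 2*C) = -3 + 2*C)
x(h, R) = (57 + R)/(-102 + h)
√(-2789 + x(-35, w(6))) = √(-2789 + (57 + (-3 + 2*6))/(-102 - 35)) = √(-2789 + (57 + (-3 + 12))/(-137)) = √(-2789 - (57 + 9)/137) = √(-2789 - 1/137*66) = √(-2789 - 66/137) = √(-382159/137) = I*√52355783/137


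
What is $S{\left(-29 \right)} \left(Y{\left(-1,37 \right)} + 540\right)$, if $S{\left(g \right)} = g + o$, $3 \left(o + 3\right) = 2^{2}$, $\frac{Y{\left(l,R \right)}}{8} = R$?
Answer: $- \frac{76912}{3} \approx -25637.0$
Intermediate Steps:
$Y{\left(l,R \right)} = 8 R$
$o = - \frac{5}{3}$ ($o = -3 + \frac{2^{2}}{3} = -3 + \frac{1}{3} \cdot 4 = -3 + \frac{4}{3} = - \frac{5}{3} \approx -1.6667$)
$S{\left(g \right)} = - \frac{5}{3} + g$ ($S{\left(g \right)} = g - \frac{5}{3} = - \frac{5}{3} + g$)
$S{\left(-29 \right)} \left(Y{\left(-1,37 \right)} + 540\right) = \left(- \frac{5}{3} - 29\right) \left(8 \cdot 37 + 540\right) = - \frac{92 \left(296 + 540\right)}{3} = \left(- \frac{92}{3}\right) 836 = - \frac{76912}{3}$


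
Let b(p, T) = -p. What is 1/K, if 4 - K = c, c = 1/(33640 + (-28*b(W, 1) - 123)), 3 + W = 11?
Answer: 33741/134963 ≈ 0.25000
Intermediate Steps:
W = 8 (W = -3 + 11 = 8)
c = 1/33741 (c = 1/(33640 + (-(-28)*8 - 123)) = 1/(33640 + (-28*(-8) - 123)) = 1/(33640 + (224 - 123)) = 1/(33640 + 101) = 1/33741 ≈ 2.9638e-5)
K = 134963/33741 (K = 4 - 1*1/33741 = 4 - 1/33741 = 134963/33741 ≈ 4.0000)
1/K = 1/(134963/33741) = 33741/134963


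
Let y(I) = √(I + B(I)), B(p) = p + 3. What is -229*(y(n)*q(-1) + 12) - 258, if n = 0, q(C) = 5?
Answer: -3006 - 1145*√3 ≈ -4989.2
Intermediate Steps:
B(p) = 3 + p
y(I) = √(3 + 2*I) (y(I) = √(I + (3 + I)) = √(3 + 2*I))
-229*(y(n)*q(-1) + 12) - 258 = -229*(√(3 + 2*0)*5 + 12) - 258 = -229*(√(3 + 0)*5 + 12) - 258 = -229*(√3*5 + 12) - 258 = -229*(5*√3 + 12) - 258 = -229*(12 + 5*√3) - 258 = (-2748 - 1145*√3) - 258 = -3006 - 1145*√3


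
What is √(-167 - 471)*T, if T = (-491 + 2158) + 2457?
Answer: 4124*I*√638 ≈ 1.0417e+5*I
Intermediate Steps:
T = 4124 (T = 1667 + 2457 = 4124)
√(-167 - 471)*T = √(-167 - 471)*4124 = √(-638)*4124 = (I*√638)*4124 = 4124*I*√638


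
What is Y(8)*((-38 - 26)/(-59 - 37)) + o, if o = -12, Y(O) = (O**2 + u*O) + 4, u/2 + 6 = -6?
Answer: -284/3 ≈ -94.667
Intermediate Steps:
u = -24 (u = -12 + 2*(-6) = -12 - 12 = -24)
Y(O) = 4 + O**2 - 24*O (Y(O) = (O**2 - 24*O) + 4 = 4 + O**2 - 24*O)
Y(8)*((-38 - 26)/(-59 - 37)) + o = (4 + 8**2 - 24*8)*((-38 - 26)/(-59 - 37)) - 12 = (4 + 64 - 192)*(-64/(-96)) - 12 = -(-7936)*(-1)/96 - 12 = -124*2/3 - 12 = -248/3 - 12 = -284/3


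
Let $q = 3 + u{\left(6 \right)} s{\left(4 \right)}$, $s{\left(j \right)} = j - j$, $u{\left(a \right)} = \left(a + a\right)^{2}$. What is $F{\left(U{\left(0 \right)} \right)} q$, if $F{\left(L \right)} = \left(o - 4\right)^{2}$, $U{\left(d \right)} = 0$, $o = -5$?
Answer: $243$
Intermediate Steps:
$u{\left(a \right)} = 4 a^{2}$ ($u{\left(a \right)} = \left(2 a\right)^{2} = 4 a^{2}$)
$F{\left(L \right)} = 81$ ($F{\left(L \right)} = \left(-5 - 4\right)^{2} = \left(-9\right)^{2} = 81$)
$s{\left(j \right)} = 0$
$q = 3$ ($q = 3 + 4 \cdot 6^{2} \cdot 0 = 3 + 4 \cdot 36 \cdot 0 = 3 + 144 \cdot 0 = 3 + 0 = 3$)
$F{\left(U{\left(0 \right)} \right)} q = 81 \cdot 3 = 243$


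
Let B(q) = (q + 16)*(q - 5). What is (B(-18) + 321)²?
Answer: 134689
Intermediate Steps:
B(q) = (-5 + q)*(16 + q) (B(q) = (16 + q)*(-5 + q) = (-5 + q)*(16 + q))
(B(-18) + 321)² = ((-80 + (-18)² + 11*(-18)) + 321)² = ((-80 + 324 - 198) + 321)² = (46 + 321)² = 367² = 134689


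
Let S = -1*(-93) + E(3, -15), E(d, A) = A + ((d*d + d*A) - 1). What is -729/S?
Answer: -729/41 ≈ -17.780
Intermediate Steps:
E(d, A) = -1 + A + d² + A*d (E(d, A) = A + ((d² + A*d) - 1) = A + (-1 + d² + A*d) = -1 + A + d² + A*d)
S = 41 (S = -1*(-93) + (-1 - 15 + 3² - 15*3) = 93 + (-1 - 15 + 9 - 45) = 93 - 52 = 41)
-729/S = -729/41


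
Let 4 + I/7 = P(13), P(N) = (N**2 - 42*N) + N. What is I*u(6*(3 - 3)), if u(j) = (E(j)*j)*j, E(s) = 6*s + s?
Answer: 0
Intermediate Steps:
E(s) = 7*s
u(j) = 7*j**3 (u(j) = ((7*j)*j)*j = (7*j**2)*j = 7*j**3)
P(N) = N**2 - 41*N
I = -2576 (I = -28 + 7*(13*(-41 + 13)) = -28 + 7*(13*(-28)) = -28 + 7*(-364) = -28 - 2548 = -2576)
I*u(6*(3 - 3)) = -18032*(6*(3 - 3))**3 = -18032*(6*0)**3 = -18032*0**3 = -18032*0 = -2576*0 = 0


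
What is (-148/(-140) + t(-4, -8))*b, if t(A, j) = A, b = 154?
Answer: -2266/5 ≈ -453.20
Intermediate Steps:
(-148/(-140) + t(-4, -8))*b = (-148/(-140) - 4)*154 = (-148*(-1/140) - 4)*154 = (37/35 - 4)*154 = -103/35*154 = -2266/5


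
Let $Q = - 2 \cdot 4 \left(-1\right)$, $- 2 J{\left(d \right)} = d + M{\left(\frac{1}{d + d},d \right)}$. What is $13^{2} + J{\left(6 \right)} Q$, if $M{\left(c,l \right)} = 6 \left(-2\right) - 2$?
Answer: $201$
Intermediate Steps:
$M{\left(c,l \right)} = -14$ ($M{\left(c,l \right)} = -12 - 2 = -14$)
$J{\left(d \right)} = 7 - \frac{d}{2}$ ($J{\left(d \right)} = - \frac{d - 14}{2} = - \frac{-14 + d}{2} = 7 - \frac{d}{2}$)
$Q = 8$ ($Q = \left(-2\right) \left(-4\right) = 8$)
$13^{2} + J{\left(6 \right)} Q = 13^{2} + \left(7 - 3\right) 8 = 169 + \left(7 - 3\right) 8 = 169 + 4 \cdot 8 = 169 + 32 = 201$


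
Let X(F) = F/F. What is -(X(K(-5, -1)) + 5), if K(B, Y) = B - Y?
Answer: -6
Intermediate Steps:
X(F) = 1
-(X(K(-5, -1)) + 5) = -(1 + 5) = -1*6 = -6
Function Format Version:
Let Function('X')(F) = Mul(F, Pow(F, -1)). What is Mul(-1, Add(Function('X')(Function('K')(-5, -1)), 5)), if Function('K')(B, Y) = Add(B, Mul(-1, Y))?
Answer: -6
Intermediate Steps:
Function('X')(F) = 1
Mul(-1, Add(Function('X')(Function('K')(-5, -1)), 5)) = Mul(-1, Add(1, 5)) = Mul(-1, 6) = -6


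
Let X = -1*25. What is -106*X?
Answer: 2650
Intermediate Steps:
X = -25
-106*X = -106*(-25) = 2650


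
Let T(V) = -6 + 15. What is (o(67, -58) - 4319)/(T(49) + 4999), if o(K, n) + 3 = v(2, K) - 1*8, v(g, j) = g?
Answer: -541/626 ≈ -0.86422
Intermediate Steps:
o(K, n) = -9 (o(K, n) = -3 + (2 - 1*8) = -3 + (2 - 8) = -3 - 6 = -9)
T(V) = 9
(o(67, -58) - 4319)/(T(49) + 4999) = (-9 - 4319)/(9 + 4999) = -4328/5008 = -4328*1/5008 = -541/626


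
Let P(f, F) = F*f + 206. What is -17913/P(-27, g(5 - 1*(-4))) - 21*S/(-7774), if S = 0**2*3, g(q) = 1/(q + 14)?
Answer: -58857/673 ≈ -87.455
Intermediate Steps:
g(q) = 1/(14 + q)
S = 0 (S = 0*3 = 0)
P(f, F) = 206 + F*f
-17913/P(-27, g(5 - 1*(-4))) - 21*S/(-7774) = -17913/(206 - 27/(14 + (5 - 1*(-4)))) - 21*0/(-7774) = -17913/(206 - 27/(14 + (5 + 4))) + 0*(-1/7774) = -17913/(206 - 27/(14 + 9)) + 0 = -17913/(206 - 27/23) + 0 = -17913/4711/23 + 0 = -17913*23/4711 + 0 = -58857/673 + 0 = -58857/673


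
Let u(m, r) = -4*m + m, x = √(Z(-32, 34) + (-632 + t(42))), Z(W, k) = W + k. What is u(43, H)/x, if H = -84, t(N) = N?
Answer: 43*I*√3/14 ≈ 5.3199*I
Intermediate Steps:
x = 14*I*√3 (x = √((-32 + 34) + (-632 + 42)) = √(2 - 590) = √(-588) = 14*I*√3 ≈ 24.249*I)
u(m, r) = -3*m
u(43, H)/x = (-3*43)/((14*I*√3)) = -(-43)*I*√3/14 = 43*I*√3/14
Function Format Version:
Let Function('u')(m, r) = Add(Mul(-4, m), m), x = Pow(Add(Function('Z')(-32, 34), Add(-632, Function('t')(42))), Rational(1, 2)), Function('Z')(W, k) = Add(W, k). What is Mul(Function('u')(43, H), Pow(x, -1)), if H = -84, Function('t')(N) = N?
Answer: Mul(Rational(43, 14), I, Pow(3, Rational(1, 2))) ≈ Mul(5.3199, I)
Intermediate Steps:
x = Mul(14, I, Pow(3, Rational(1, 2))) (x = Pow(Add(Add(-32, 34), Add(-632, 42)), Rational(1, 2)) = Pow(Add(2, -590), Rational(1, 2)) = Pow(-588, Rational(1, 2)) = Mul(14, I, Pow(3, Rational(1, 2))) ≈ Mul(24.249, I))
Function('u')(m, r) = Mul(-3, m)
Mul(Function('u')(43, H), Pow(x, -1)) = Mul(Mul(-3, 43), Pow(Mul(14, I, Pow(3, Rational(1, 2))), -1)) = Mul(-129, Mul(Rational(-1, 42), I, Pow(3, Rational(1, 2)))) = Mul(Rational(43, 14), I, Pow(3, Rational(1, 2)))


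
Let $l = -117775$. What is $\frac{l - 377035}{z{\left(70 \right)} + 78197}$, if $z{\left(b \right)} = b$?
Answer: $- \frac{494810}{78267} \approx -6.3221$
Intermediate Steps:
$\frac{l - 377035}{z{\left(70 \right)} + 78197} = \frac{-117775 - 377035}{70 + 78197} = - \frac{494810}{78267}$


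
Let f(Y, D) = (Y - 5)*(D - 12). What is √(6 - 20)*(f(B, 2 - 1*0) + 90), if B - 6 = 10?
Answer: -20*I*√14 ≈ -74.833*I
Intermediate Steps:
B = 16 (B = 6 + 10 = 16)
f(Y, D) = (-12 + D)*(-5 + Y) (f(Y, D) = (-5 + Y)*(-12 + D) = (-12 + D)*(-5 + Y))
√(6 - 20)*(f(B, 2 - 1*0) + 90) = √(6 - 20)*((60 - 12*16 - 5*(2 - 1*0) + (2 - 1*0)*16) + 90) = √(-14)*((60 - 192 - 5*(2 + 0) + (2 + 0)*16) + 90) = (I*√14)*((60 - 192 - 5*2 + 2*16) + 90) = (I*√14)*((60 - 192 - 10 + 32) + 90) = (I*√14)*(-110 + 90) = (I*√14)*(-20) = -20*I*√14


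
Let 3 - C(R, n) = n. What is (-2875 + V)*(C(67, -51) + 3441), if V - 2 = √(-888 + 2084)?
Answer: -10041135 + 6990*√299 ≈ -9.9203e+6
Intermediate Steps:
C(R, n) = 3 - n
V = 2 + 2*√299 (V = 2 + √(-888 + 2084) = 2 + √1196 = 2 + 2*√299 ≈ 36.583)
(-2875 + V)*(C(67, -51) + 3441) = (-2875 + (2 + 2*√299))*((3 - 1*(-51)) + 3441) = (-2873 + 2*√299)*((3 + 51) + 3441) = (-2873 + 2*√299)*(54 + 3441) = (-2873 + 2*√299)*3495 = -10041135 + 6990*√299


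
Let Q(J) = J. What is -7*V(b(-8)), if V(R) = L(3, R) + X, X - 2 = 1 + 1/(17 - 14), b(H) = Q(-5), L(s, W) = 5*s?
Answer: -385/3 ≈ -128.33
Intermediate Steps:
b(H) = -5
X = 10/3 (X = 2 + (1 + 1/(17 - 14)) = 2 + (1 + 1/3) = 2 + 4/3 = 10/3 ≈ 3.3333)
V(R) = 55/3 (V(R) = 5*3 + 10/3 = 15 + 10/3 = 55/3)
-7*V(b(-8)) = -7*55/3 = -385/3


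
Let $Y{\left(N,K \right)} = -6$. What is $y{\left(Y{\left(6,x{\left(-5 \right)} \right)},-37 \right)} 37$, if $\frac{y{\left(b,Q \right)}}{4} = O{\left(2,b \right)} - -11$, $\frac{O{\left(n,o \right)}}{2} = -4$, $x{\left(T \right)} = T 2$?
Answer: $444$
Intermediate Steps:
$x{\left(T \right)} = 2 T$
$O{\left(n,o \right)} = -8$ ($O{\left(n,o \right)} = 2 \left(-4\right) = -8$)
$y{\left(b,Q \right)} = 12$ ($y{\left(b,Q \right)} = 4 \left(-8 - -11\right) = 4 \left(-8 + 11\right) = 4 \cdot 3 = 12$)
$y{\left(Y{\left(6,x{\left(-5 \right)} \right)},-37 \right)} 37 = 12 \cdot 37 = 444$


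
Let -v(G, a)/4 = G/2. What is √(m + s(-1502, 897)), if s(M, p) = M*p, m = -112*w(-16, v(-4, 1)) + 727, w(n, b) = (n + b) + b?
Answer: I*√1346567 ≈ 1160.4*I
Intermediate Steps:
v(G, a) = -2*G (v(G, a) = -4*G/2 = -2*G)
w(n, b) = n + 2*b (w(n, b) = (b + n) + b = n + 2*b)
m = 727 (m = -112*(-16 + 2*(-2*(-4))) + 727 = -112*(-16 + 2*8) + 727 = -112*(-16 + 16) + 727 = -112*0 + 727 = 0 + 727 = 727)
√(m + s(-1502, 897)) = √(727 - 1502*897) = √(727 - 1347294) = √(-1346567) = I*√1346567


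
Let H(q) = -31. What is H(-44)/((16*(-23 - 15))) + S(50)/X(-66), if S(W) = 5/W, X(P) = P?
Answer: 4963/100320 ≈ 0.049472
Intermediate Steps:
H(-44)/((16*(-23 - 15))) + S(50)/X(-66) = -31*1/(16*(-23 - 15)) + (5/50)/(-66) = -31/(16*(-38)) + (5*(1/50))*(-1/66) = -31/(-608) + (⅒)*(-1/66) = -31*(-1/608) - 1/660 = 31/608 - 1/660 = 4963/100320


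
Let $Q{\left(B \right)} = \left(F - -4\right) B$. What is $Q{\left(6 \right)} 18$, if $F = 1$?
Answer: $540$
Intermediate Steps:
$Q{\left(B \right)} = 5 B$ ($Q{\left(B \right)} = \left(1 - -4\right) B = \left(1 + 4\right) B = 5 B$)
$Q{\left(6 \right)} 18 = 5 \cdot 6 \cdot 18 = 30 \cdot 18 = 540$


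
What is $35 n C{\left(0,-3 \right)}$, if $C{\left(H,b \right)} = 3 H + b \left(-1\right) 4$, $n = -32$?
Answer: $-13440$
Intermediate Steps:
$C{\left(H,b \right)} = - 4 b + 3 H$ ($C{\left(H,b \right)} = 3 H + - b 4 = 3 H - 4 b = - 4 b + 3 H$)
$35 n C{\left(0,-3 \right)} = 35 \left(-32\right) \left(\left(-4\right) \left(-3\right) + 3 \cdot 0\right) = - 1120 \left(12 + 0\right) = \left(-1120\right) 12 = -13440$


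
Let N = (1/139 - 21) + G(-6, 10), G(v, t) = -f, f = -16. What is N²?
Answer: 481636/19321 ≈ 24.928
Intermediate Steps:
G(v, t) = 16 (G(v, t) = -1*(-16) = 16)
N = -694/139 (N = (1/139 - 21) + 16 = -2918/139 + 16 = -694/139 ≈ -4.9928)
N² = (-694/139)² = 481636/19321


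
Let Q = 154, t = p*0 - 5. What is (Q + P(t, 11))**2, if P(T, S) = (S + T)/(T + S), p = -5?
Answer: 24025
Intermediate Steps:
t = -5 (t = -5*0 - 5 = 0 - 5 = -5)
P(T, S) = 1 (P(T, S) = (S + T)/(S + T) = 1)
(Q + P(t, 11))**2 = (154 + 1)**2 = 155**2 = 24025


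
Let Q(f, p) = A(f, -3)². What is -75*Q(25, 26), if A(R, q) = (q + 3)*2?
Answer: 0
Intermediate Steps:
A(R, q) = 6 + 2*q (A(R, q) = (3 + q)*2 = 6 + 2*q)
Q(f, p) = 0 (Q(f, p) = (6 + 2*(-3))² = (6 - 6)² = 0² = 0)
-75*Q(25, 26) = -75*0 = 0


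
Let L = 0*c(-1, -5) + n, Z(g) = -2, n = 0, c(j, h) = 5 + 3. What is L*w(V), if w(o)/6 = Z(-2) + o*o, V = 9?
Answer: 0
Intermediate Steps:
c(j, h) = 8
w(o) = -12 + 6*o² (w(o) = 6*(-2 + o*o) = 6*(-2 + o²) = -12 + 6*o²)
L = 0 (L = 0*8 + 0 = 0 + 0 = 0)
L*w(V) = 0*(-12 + 6*9²) = 0*(-12 + 6*81) = 0*(-12 + 486) = 0*474 = 0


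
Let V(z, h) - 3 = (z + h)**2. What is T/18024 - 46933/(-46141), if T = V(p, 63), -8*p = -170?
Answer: 18777128269/13306326144 ≈ 1.4111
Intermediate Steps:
p = 85/4 (p = -1/8*(-170) = 85/4 ≈ 21.250)
V(z, h) = 3 + (h + z)**2 (V(z, h) = 3 + (z + h)**2 = 3 + (h + z)**2)
T = 113617/16 (T = 3 + (63 + 85/4)**2 = 3 + (337/4)**2 = 3 + 113569/16 = 113617/16 ≈ 7101.1)
T/18024 - 46933/(-46141) = (113617/16)/18024 - 46933/(-46141) = (113617/16)*(1/18024) - 46933*(-1/46141) = 113617/288384 + 46933/46141 = 18777128269/13306326144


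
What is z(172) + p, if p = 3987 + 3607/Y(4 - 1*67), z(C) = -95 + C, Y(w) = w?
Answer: 252425/63 ≈ 4006.7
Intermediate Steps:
p = 247574/63 (p = 3987 + 3607/(4 - 1*67) = 3987 + 3607/(4 - 67) = 3987 + 3607/(-63) = 3987 + 3607*(-1/63) = 3987 - 3607/63 = 247574/63 ≈ 3929.7)
z(172) + p = (-95 + 172) + 247574/63 = 77 + 247574/63 = 252425/63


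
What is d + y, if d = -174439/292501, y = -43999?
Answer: -12869925938/292501 ≈ -44000.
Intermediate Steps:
d = -174439/292501 (d = -174439*1/292501 = -174439/292501 ≈ -0.59637)
d + y = -174439/292501 - 43999 = -12869925938/292501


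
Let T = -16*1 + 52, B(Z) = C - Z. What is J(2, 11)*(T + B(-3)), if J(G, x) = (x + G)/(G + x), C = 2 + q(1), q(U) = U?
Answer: 42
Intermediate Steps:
C = 3 (C = 2 + 1 = 3)
J(G, x) = 1 (J(G, x) = (G + x)/(G + x) = 1)
B(Z) = 3 - Z
T = 36 (T = -16 + 52 = 36)
J(2, 11)*(T + B(-3)) = 1*(36 + (3 - 1*(-3))) = 1*(36 + (3 + 3)) = 1*(36 + 6) = 1*42 = 42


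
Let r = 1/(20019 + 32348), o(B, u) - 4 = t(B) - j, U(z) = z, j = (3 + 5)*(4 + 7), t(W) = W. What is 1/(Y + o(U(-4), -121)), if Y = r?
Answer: -52367/4608295 ≈ -0.011364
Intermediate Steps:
j = 88 (j = 8*11 = 88)
o(B, u) = -84 + B (o(B, u) = 4 + (B - 1*88) = 4 + (B - 88) = 4 + (-88 + B) = -84 + B)
r = 1/52367 ≈ 1.9096e-5
Y = 1/52367 ≈ 1.9096e-5
1/(Y + o(U(-4), -121)) = 1/(1/52367 + (-84 - 4)) = 1/(1/52367 - 88) = 1/(-4608295/52367) = -52367/4608295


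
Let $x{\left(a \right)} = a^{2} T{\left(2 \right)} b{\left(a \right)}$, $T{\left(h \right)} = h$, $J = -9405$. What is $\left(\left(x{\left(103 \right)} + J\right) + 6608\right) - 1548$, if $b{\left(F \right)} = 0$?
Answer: $-4345$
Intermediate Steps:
$x{\left(a \right)} = 0$ ($x{\left(a \right)} = a^{2} \cdot 2 \cdot 0 = 2 a^{2} \cdot 0 = 0$)
$\left(\left(x{\left(103 \right)} + J\right) + 6608\right) - 1548 = \left(\left(0 - 9405\right) + 6608\right) - 1548 = \left(-9405 + 6608\right) - 1548 = -2797 - 1548 = -4345$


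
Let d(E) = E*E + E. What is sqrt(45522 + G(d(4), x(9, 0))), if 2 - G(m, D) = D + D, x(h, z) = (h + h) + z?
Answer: 4*sqrt(2843) ≈ 213.28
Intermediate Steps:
x(h, z) = z + 2*h (x(h, z) = 2*h + z = z + 2*h)
d(E) = E + E**2 (d(E) = E**2 + E = E + E**2)
G(m, D) = 2 - 2*D (G(m, D) = 2 - (D + D) = 2 - 2*D)
sqrt(45522 + G(d(4), x(9, 0))) = sqrt(45522 + (2 - 2*(0 + 2*9))) = sqrt(45522 + (2 - 2*(0 + 18))) = sqrt(45522 + (2 - 2*18)) = sqrt(45522 + (2 - 36)) = sqrt(45522 - 34) = sqrt(45488) = 4*sqrt(2843)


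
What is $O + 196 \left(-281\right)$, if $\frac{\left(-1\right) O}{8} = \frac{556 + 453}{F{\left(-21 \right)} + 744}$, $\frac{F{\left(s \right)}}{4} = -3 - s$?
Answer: $- \frac{5618761}{102} \approx -55086.0$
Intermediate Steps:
$F{\left(s \right)} = -12 - 4 s$ ($F{\left(s \right)} = 4 \left(-3 - s\right) = -12 - 4 s$)
$O = - \frac{1009}{102}$ ($O = - 8 \frac{556 + 453}{\left(-12 - -84\right) + 744} = - 8 \frac{1009}{\left(-12 + 84\right) + 744} = - 8 \frac{1009}{72 + 744} = - 8 \cdot \frac{1009}{816} = - 8 \cdot 1009 \cdot \frac{1}{816} = \left(-8\right) \frac{1009}{816} = - \frac{1009}{102} \approx -9.8922$)
$O + 196 \left(-281\right) = - \frac{1009}{102} + 196 \left(-281\right) = - \frac{1009}{102} - 55076 = - \frac{5618761}{102}$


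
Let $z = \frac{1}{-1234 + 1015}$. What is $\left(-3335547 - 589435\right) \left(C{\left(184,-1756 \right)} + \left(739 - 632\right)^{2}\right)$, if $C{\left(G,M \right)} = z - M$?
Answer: $- \frac{11350631895908}{219} \approx -5.1829 \cdot 10^{10}$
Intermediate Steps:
$z = - \frac{1}{219}$ ($z = \frac{1}{-219} = - \frac{1}{219} \approx -0.0045662$)
$C{\left(G,M \right)} = - \frac{1}{219} - M$
$\left(-3335547 - 589435\right) \left(C{\left(184,-1756 \right)} + \left(739 - 632\right)^{2}\right) = \left(-3335547 - 589435\right) \left(\left(- \frac{1}{219} - -1756\right) + \left(739 - 632\right)^{2}\right) = - 3924982 \left(\left(- \frac{1}{219} + 1756\right) + 107^{2}\right) = - 3924982 \left(\frac{384563}{219} + 11449\right) = \left(-3924982\right) \frac{2891894}{219} = - \frac{11350631895908}{219}$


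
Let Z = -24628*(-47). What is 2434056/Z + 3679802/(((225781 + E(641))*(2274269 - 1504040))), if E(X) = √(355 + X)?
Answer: 3413277098314985427784/1623168529098356178045 - 1051372*√249/5609144164221855 ≈ 2.1028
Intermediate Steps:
Z = 1157516
2434056/Z + 3679802/(((225781 + E(641))*(2274269 - 1504040))) = 2434056/1157516 + 3679802/(((225781 + √(355 + 641))*(2274269 - 1504040))) = 2434056*(1/1157516) + 3679802/(((225781 + √996)*770229)) = 608514/289379 + 3679802/(((225781 + 2*√249)*770229)) = 608514/289379 + 3679802/(173903073849 + 1540458*√249)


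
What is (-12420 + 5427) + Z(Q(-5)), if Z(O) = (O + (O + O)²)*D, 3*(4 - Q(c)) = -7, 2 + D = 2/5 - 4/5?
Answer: -110899/15 ≈ -7393.3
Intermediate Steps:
D = -12/5 (D = -2 + (2/5 - 4/5) = -2 + (2*(⅕) - 4*⅕) = -2 + (⅖ - ⅘) = -2 - ⅖ = -12/5 ≈ -2.4000)
Q(c) = 19/3 (Q(c) = 4 - ⅓*(-7) = 4 + 7/3 = 19/3)
Z(O) = -48*O²/5 - 12*O/5 (Z(O) = (O + (O + O)²)*(-12/5) = (O + (2*O)²)*(-12/5) = (O + 4*O²)*(-12/5) = -48*O²/5 - 12*O/5)
(-12420 + 5427) + Z(Q(-5)) = (-12420 + 5427) - 12/5*19/3*(1 + 4*(19/3)) = -6993 - 12/5*19/3*(1 + 76/3) = -6993 - 12/5*19/3*79/3 = -6993 - 6004/15 = -110899/15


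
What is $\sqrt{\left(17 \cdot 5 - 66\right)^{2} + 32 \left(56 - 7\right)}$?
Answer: $\sqrt{1929} \approx 43.92$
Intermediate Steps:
$\sqrt{\left(17 \cdot 5 - 66\right)^{2} + 32 \left(56 - 7\right)} = \sqrt{\left(85 - 66\right)^{2} + 32 \cdot 49} = \sqrt{19^{2} + 1568} = \sqrt{361 + 1568} = \sqrt{1929}$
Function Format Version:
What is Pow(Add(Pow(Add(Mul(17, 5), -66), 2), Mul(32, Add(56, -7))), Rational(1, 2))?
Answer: Pow(1929, Rational(1, 2)) ≈ 43.920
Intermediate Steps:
Pow(Add(Pow(Add(Mul(17, 5), -66), 2), Mul(32, Add(56, -7))), Rational(1, 2)) = Pow(Add(Pow(Add(85, -66), 2), Mul(32, 49)), Rational(1, 2)) = Pow(Add(Pow(19, 2), 1568), Rational(1, 2)) = Pow(Add(361, 1568), Rational(1, 2)) = Pow(1929, Rational(1, 2))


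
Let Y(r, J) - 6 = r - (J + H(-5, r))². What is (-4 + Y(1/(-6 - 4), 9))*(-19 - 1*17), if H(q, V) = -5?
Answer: 2538/5 ≈ 507.60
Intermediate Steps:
Y(r, J) = 6 + r - (-5 + J)² (Y(r, J) = 6 + (r - (J - 5)²) = 6 + (r - (-5 + J)²) = 6 + r - (-5 + J)²)
(-4 + Y(1/(-6 - 4), 9))*(-19 - 1*17) = (-4 + (6 + 1/(-6 - 4) - (-5 + 9)²))*(-19 - 1*17) = (-4 + (6 + 1/(-10) - 1*4²))*(-19 - 17) = (-4 + (6 - ⅒ - 1*16))*(-36) = (-4 + (6 - ⅒ - 16))*(-36) = (-4 - 101/10)*(-36) = -141/10*(-36) = 2538/5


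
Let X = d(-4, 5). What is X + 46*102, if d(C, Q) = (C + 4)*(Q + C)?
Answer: 4692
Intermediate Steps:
d(C, Q) = (4 + C)*(C + Q)
X = 0 (X = (-4)² + 4*(-4) + 4*5 - 4*5 = 16 - 16 + 20 - 20 = 0)
X + 46*102 = 0 + 46*102 = 0 + 4692 = 4692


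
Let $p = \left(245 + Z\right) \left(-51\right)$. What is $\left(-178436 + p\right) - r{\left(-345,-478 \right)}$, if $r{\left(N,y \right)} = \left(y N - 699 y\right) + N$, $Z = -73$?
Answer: $-685895$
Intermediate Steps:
$r{\left(N,y \right)} = N - 699 y + N y$ ($r{\left(N,y \right)} = \left(N y - 699 y\right) + N = \left(- 699 y + N y\right) + N = N - 699 y + N y$)
$p = -8772$ ($p = \left(245 - 73\right) \left(-51\right) = 172 \left(-51\right) = -8772$)
$\left(-178436 + p\right) - r{\left(-345,-478 \right)} = \left(-178436 - 8772\right) - \left(-345 - -334122 - -164910\right) = -187208 - \left(-345 + 334122 + 164910\right) = -187208 - 498687 = -685895$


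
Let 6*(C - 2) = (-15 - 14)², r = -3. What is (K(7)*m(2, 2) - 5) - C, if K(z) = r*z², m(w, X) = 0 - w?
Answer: 881/6 ≈ 146.83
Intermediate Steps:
m(w, X) = -w
K(z) = -3*z²
C = 853/6 (C = 2 + (-15 - 14)²/6 = 2 + (⅙)*(-29)² = 2 + (⅙)*841 = 2 + 841/6 = 853/6 ≈ 142.17)
(K(7)*m(2, 2) - 5) - C = ((-3*7²)*(-1*2) - 5) - 1*853/6 = (-3*49*(-2) - 5) - 853/6 = (-147*(-2) - 5) - 853/6 = (294 - 5) - 853/6 = 289 - 853/6 = 881/6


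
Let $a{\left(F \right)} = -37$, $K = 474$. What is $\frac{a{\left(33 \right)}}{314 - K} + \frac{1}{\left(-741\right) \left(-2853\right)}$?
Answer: $\frac{78220861}{338251680} \approx 0.23125$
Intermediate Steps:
$\frac{a{\left(33 \right)}}{314 - K} + \frac{1}{\left(-741\right) \left(-2853\right)} = - \frac{37}{314 - 474} + \frac{1}{\left(-741\right) \left(-2853\right)} = - \frac{37}{314 - 474} - - \frac{1}{2114073} = - \frac{37}{-160} + \frac{1}{2114073} = \left(-37\right) \left(- \frac{1}{160}\right) + \frac{1}{2114073} = \frac{37}{160} + \frac{1}{2114073} = \frac{78220861}{338251680}$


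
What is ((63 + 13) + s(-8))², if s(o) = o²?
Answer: 19600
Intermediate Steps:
((63 + 13) + s(-8))² = ((63 + 13) + (-8)²)² = (76 + 64)² = 140² = 19600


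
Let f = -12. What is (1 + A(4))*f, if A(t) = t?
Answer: -60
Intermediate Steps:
(1 + A(4))*f = (1 + 4)*(-12) = 5*(-12) = -60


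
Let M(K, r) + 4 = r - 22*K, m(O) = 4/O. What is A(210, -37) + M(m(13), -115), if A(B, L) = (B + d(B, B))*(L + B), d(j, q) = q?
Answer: 942945/13 ≈ 72534.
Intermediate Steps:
A(B, L) = 2*B*(B + L) (A(B, L) = (B + B)*(L + B) = (2*B)*(B + L) = 2*B*(B + L))
M(K, r) = -4 + r - 22*K (M(K, r) = -4 + (r - 22*K) = -4 + r - 22*K)
A(210, -37) + M(m(13), -115) = 2*210*(210 - 37) + (-4 - 115 - 88/13) = 2*210*173 + (-4 - 115 - 88/13) = 72660 + (-4 - 115 - 22*4/13) = 72660 + (-4 - 115 - 88/13) = 72660 - 1635/13 = 942945/13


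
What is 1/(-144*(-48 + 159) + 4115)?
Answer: -1/11869 ≈ -8.4253e-5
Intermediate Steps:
1/(-144*(-48 + 159) + 4115) = 1/(-144*111 + 4115) = 1/(-15984 + 4115) = 1/(-11869) = -1/11869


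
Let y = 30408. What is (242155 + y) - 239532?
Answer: 33031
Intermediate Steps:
(242155 + y) - 239532 = (242155 + 30408) - 239532 = 272563 - 239532 = 33031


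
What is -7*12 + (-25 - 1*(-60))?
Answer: -49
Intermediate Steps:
-7*12 + (-25 - 1*(-60)) = -84 + (-25 + 60) = -84 + 35 = -49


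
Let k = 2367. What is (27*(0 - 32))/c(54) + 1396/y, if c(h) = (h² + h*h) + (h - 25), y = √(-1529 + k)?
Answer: -864/5861 + 698*√838/419 ≈ 48.077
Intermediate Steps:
y = √838 (y = √(-1529 + 2367) = √838 ≈ 28.948)
c(h) = -25 + h + 2*h² (c(h) = (h² + h²) + (-25 + h) = 2*h² + (-25 + h) = -25 + h + 2*h²)
(27*(0 - 32))/c(54) + 1396/y = (27*(0 - 32))/(-25 + 54 + 2*54²) + 1396/(√838) = (27*(-32))/(-25 + 54 + 2*2916) + 1396*(√838/838) = -864/(-25 + 54 + 5832) + 698*√838/419 = -864/5861 + 698*√838/419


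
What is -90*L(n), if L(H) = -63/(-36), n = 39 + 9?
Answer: -315/2 ≈ -157.50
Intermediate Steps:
n = 48
L(H) = 7/4 (L(H) = -63*(-1/36) = 7/4)
-90*L(n) = -90*7/4 = -315/2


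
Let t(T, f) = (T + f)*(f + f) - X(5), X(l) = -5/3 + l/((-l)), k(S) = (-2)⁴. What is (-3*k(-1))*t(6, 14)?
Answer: -27008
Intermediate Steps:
k(S) = 16
X(l) = -8/3 (X(l) = -5*⅓ + l*(-1/l) = -5/3 - 1 = -8/3)
t(T, f) = 8/3 + 2*f*(T + f) (t(T, f) = (T + f)*(f + f) - 1*(-8/3) = (T + f)*(2*f) + 8/3 = 2*f*(T + f) + 8/3 = 8/3 + 2*f*(T + f))
(-3*k(-1))*t(6, 14) = (-3*16)*(8/3 + 2*14² + 2*6*14) = -48*(8/3 + 2*196 + 168) = -48*(8/3 + 392 + 168) = -48*1688/3 = -27008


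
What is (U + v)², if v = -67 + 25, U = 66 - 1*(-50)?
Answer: 5476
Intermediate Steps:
U = 116 (U = 66 + 50 = 116)
v = -42
(U + v)² = (116 - 42)² = 74² = 5476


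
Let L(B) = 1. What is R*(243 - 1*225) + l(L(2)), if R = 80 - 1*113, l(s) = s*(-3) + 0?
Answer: -597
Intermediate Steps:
l(s) = -3*s (l(s) = -3*s + 0 = -3*s)
R = -33 (R = 80 - 113 = -33)
R*(243 - 1*225) + l(L(2)) = -33*(243 - 1*225) - 3*1 = -33*(243 - 225) - 3 = -33*18 - 3 = -594 - 3 = -597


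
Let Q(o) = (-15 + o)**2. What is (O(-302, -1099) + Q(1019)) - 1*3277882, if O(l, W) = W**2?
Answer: -1062065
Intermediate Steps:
(O(-302, -1099) + Q(1019)) - 1*3277882 = ((-1099)**2 + (-15 + 1019)**2) - 1*3277882 = (1207801 + 1004**2) - 3277882 = (1207801 + 1008016) - 3277882 = 2215817 - 3277882 = -1062065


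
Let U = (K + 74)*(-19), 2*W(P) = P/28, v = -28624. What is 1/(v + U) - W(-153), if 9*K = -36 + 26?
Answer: 5165217/1890560 ≈ 2.7321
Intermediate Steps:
K = -10/9 (K = (-36 + 26)/9 = (⅑)*(-10) = -10/9 ≈ -1.1111)
W(P) = P/56 (W(P) = (P/28)/2 = P/56)
U = -12464/9 (U = (-10/9 + 74)*(-19) = (656/9)*(-19) = -12464/9 ≈ -1384.9)
1/(v + U) - W(-153) = 1/(-28624 - 12464/9) - (-153)/56 = 1/(-270080/9) - 1*(-153/56) = -9/270080 + 153/56 = 5165217/1890560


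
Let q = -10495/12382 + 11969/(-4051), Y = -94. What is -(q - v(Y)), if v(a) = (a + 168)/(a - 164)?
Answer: 22746386153/6470573178 ≈ 3.5154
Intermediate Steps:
q = -190715403/50159482 (q = -10495*1/12382 + 11969*(-1/4051) = -10495/12382 - 11969/4051 = -190715403/50159482 ≈ -3.8022)
v(a) = (168 + a)/(-164 + a)
-(q - v(Y)) = -(-190715403/50159482 - (168 - 94)/(-164 - 94)) = -(-190715403/50159482 - 74/(-258)) = -(-190715403/50159482 - (-1)*74/258) = -(-190715403/50159482 - 1*(-37/129)) = -(-190715403/50159482 + 37/129) = -1*(-22746386153/6470573178) = 22746386153/6470573178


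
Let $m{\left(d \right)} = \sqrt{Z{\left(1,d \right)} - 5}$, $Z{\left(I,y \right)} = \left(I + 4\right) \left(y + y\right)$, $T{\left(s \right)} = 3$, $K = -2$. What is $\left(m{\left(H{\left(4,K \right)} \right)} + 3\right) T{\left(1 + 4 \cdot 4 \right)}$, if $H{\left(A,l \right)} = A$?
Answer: $9 + 3 \sqrt{35} \approx 26.748$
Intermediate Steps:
$Z{\left(I,y \right)} = 2 y \left(4 + I\right)$ ($Z{\left(I,y \right)} = \left(4 + I\right) 2 y = 2 y \left(4 + I\right)$)
$m{\left(d \right)} = \sqrt{-5 + 10 d}$ ($m{\left(d \right)} = \sqrt{2 d \left(4 + 1\right) - 5} = \sqrt{2 d 5 - 5} = \sqrt{10 d - 5} = \sqrt{-5 + 10 d}$)
$\left(m{\left(H{\left(4,K \right)} \right)} + 3\right) T{\left(1 + 4 \cdot 4 \right)} = \left(\sqrt{-5 + 10 \cdot 4} + 3\right) 3 = \left(\sqrt{-5 + 40} + 3\right) 3 = \left(\sqrt{35} + 3\right) 3 = \left(3 + \sqrt{35}\right) 3 = 9 + 3 \sqrt{35}$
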